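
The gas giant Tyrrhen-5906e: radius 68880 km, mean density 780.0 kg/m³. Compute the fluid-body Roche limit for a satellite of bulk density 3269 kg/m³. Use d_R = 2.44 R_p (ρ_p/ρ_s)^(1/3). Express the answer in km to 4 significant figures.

1.042 × 10⁵ km

d_R = 2.44 × 68880 km × (780.0/3269)^(1/3)
    = 1.042 × 10⁵ km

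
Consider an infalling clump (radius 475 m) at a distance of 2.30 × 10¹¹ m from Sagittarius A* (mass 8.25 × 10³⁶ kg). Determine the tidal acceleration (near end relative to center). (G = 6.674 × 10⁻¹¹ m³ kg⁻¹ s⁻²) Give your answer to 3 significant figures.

4.30 × 10⁻⁵ m/s²

a_tidal = 2GMr/d³
        = 2 × (6.674 × 10⁻¹¹) × (8.25 × 10³⁶) × (475) / (2.30 × 10¹¹)³
        = 4.30 × 10⁻⁵ m/s²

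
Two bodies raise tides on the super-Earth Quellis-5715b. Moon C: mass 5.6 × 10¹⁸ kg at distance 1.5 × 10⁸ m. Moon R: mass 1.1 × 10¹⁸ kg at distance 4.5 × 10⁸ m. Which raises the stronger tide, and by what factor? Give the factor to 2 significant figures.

Moon C, by a factor of ≈ 140

The tide-raising term goes as M/d³ (the gradient of a 1/d² field).
Moon C: (5.6 × 10¹⁸) / (1.5 × 10⁸)³ = 1.659 × 10⁻⁶
Moon R: (1.1 × 10¹⁸) / (4.5 × 10⁸)³ = 1.207 × 10⁻⁸
Ratio (larger/smaller) = 140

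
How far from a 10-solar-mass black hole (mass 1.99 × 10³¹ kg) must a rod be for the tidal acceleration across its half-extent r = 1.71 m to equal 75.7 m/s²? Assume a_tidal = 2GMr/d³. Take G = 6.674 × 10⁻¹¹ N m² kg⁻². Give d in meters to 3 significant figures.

3.91 × 10⁶ m

2GMr/d³ = a_tidal  ⇒  d = (2GMr / a_tidal)^(1/3)
d = (2 × 6.674×10⁻¹¹ × (1.99 × 10³¹) × (1.71) / (75.7))^(1/3)
  = 3.91 × 10⁶ m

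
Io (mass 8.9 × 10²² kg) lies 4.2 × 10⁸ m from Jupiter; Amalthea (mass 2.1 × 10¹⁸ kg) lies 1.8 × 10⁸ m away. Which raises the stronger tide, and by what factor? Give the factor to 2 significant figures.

Io, by a factor of ≈ 3300

The tide-raising term goes as M/d³ (the gradient of a 1/d² field).
Io: (8.9 × 10²²) / (4.2 × 10⁸)³ = 1.201 × 10⁻³
Amalthea: (2.1 × 10¹⁸) / (1.8 × 10⁸)³ = 3.601 × 10⁻⁷
Ratio (larger/smaller) = 3300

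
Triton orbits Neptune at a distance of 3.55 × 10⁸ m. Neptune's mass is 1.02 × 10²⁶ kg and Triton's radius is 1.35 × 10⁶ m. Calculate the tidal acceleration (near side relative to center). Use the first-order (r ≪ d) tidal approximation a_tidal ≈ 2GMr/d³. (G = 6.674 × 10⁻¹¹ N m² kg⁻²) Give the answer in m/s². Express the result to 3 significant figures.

Δg = 2GMr/d³
   = 2 × (6.674 × 10⁻¹¹) × (1.02 × 10²⁶) × (1.35 × 10⁶) / (3.55 × 10⁸)³
   = 4.11 × 10⁻⁴ m/s²

4.11 × 10⁻⁴ m/s²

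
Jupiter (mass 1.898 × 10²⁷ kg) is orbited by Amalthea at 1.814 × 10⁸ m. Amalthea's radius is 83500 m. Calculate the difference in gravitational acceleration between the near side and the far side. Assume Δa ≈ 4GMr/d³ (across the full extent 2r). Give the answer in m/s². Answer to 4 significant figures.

Δa = 4GMr/d³
   = 4 × (6.674 × 10⁻¹¹) × (1.898 × 10²⁷) × (83500) / (1.814 × 10⁸)³
   = 7.088 × 10⁻³ m/s²

7.088 × 10⁻³ m/s²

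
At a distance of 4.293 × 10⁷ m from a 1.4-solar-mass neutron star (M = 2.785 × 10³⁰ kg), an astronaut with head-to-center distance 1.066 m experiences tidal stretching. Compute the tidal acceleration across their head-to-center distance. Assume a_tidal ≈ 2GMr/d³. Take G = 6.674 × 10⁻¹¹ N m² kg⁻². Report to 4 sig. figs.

a_tidal = 2GMr/d³
        = 2 × (6.674 × 10⁻¹¹) × (2.785 × 10³⁰) × (1.066) / (4.293 × 10⁷)³
        = 5.009 × 10⁻³ m/s²

5.009 × 10⁻³ m/s²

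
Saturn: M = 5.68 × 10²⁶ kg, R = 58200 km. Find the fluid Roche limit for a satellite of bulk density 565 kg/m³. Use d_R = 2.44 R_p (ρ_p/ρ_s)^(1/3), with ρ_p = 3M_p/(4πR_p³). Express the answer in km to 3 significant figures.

ρ_p = 3M_p/(4πR_p³) = 3 × (5.68 × 10²⁶) / (4π × (5.82 × 10⁷ m)³) = 688 kg/m³
d_R = 2.44 × 58200 km × (688/565)^(1/3)
    = 1.52 × 10⁵ km

1.52 × 10⁵ km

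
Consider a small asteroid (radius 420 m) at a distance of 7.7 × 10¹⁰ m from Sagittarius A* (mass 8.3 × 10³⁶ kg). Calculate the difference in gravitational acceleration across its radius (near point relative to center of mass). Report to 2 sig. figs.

Δa = 2GMr/d³
   = 2 × (6.674 × 10⁻¹¹) × (8.3 × 10³⁶) × (420) / (7.7 × 10¹⁰)³
   = 1.0 × 10⁻³ m/s²

1.0 × 10⁻³ m/s²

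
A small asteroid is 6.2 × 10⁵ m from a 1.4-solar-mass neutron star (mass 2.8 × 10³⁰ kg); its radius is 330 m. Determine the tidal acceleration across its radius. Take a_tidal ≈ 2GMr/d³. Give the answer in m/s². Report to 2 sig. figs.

5.2 × 10⁵ m/s²

Δg = 2GMr/d³
   = 2 × (6.674 × 10⁻¹¹) × (2.8 × 10³⁰) × (330) / (6.2 × 10⁵)³
   = 5.2 × 10⁵ m/s²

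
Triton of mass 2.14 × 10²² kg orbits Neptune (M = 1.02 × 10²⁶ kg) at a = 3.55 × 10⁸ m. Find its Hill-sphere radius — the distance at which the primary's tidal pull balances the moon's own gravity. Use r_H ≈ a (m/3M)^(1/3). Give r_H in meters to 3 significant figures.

r_H ≈ a (m/3M)^(1/3)
    = (3.55 × 10⁸) × (2.14 × 10²² / (3 × 1.02 × 10²⁶))^(1/3)
    = 1.46 × 10⁷ m

1.46 × 10⁷ m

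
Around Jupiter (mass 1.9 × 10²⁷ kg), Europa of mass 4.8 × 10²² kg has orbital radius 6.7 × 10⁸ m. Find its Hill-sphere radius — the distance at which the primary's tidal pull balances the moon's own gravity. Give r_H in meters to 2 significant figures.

1.4 × 10⁷ m

r_H ≈ a (m/3M)^(1/3)
    = (6.7 × 10⁸) × (4.8 × 10²² / (3 × 1.9 × 10²⁷))^(1/3)
    = 1.4 × 10⁷ m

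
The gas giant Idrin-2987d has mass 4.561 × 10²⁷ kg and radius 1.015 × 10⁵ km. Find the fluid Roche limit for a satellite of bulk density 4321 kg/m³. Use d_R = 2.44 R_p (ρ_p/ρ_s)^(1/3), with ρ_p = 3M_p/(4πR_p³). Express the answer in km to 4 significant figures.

ρ_p = 3M_p/(4πR_p³) = 3 × (4.561 × 10²⁷) / (4π × (1.015 × 10⁸ m)³) = 1041 kg/m³
d_R = 2.44 × 1.015 × 10⁵ km × (1041/4321)^(1/3)
    = 1.541 × 10⁵ km

1.541 × 10⁵ km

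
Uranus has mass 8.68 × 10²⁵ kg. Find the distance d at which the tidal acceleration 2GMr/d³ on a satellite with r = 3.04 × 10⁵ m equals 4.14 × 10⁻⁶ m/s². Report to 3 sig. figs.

2GMr/d³ = a_tidal  ⇒  d = (2GMr / a_tidal)^(1/3)
d = (2 × 6.674×10⁻¹¹ × (8.68 × 10²⁵) × (3.04 × 10⁵) / (4.14 × 10⁻⁶))^(1/3)
  = 9.48 × 10⁸ m

9.48 × 10⁸ m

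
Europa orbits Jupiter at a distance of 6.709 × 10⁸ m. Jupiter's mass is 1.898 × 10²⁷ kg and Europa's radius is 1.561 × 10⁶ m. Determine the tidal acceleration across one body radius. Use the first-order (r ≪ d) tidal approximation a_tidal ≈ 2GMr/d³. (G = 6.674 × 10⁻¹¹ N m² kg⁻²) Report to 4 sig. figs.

a_tidal = 2GMr/d³
        = 2 × (6.674 × 10⁻¹¹) × (1.898 × 10²⁷) × (1.561 × 10⁶) / (6.709 × 10⁸)³
        = 1.310 × 10⁻³ m/s²

1.310 × 10⁻³ m/s²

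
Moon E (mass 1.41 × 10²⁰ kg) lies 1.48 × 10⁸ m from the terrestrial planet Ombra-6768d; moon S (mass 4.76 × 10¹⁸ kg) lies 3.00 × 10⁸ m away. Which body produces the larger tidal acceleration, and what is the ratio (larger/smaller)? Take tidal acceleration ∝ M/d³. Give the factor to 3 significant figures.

Tidal stretch scales as M/d³; compute that for each body.
Moon E: (1.41 × 10²⁰) / (1.48 × 10⁸)³ = 4.349 × 10⁻⁵
Moon S: (4.76 × 10¹⁸) / (3.00 × 10⁸)³ = 1.763 × 10⁻⁷
Ratio (larger/smaller) = 247

Moon E, by a factor of ≈ 247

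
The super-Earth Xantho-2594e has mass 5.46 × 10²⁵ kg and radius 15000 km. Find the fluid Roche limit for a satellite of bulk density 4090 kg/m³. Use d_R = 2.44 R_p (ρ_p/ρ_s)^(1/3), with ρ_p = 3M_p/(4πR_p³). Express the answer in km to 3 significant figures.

ρ_p = 3M_p/(4πR_p³) = 3 × (5.46 × 10²⁵) / (4π × (1.50 × 10⁷ m)³) = 3860 kg/m³
d_R = 2.44 × 15000 km × (3860/4090)^(1/3)
    = 35900 km

35900 km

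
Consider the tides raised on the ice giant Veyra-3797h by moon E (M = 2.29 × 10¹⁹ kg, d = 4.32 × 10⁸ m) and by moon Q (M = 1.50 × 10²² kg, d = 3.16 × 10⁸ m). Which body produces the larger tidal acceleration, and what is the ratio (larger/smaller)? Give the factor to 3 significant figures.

Moon Q, by a factor of ≈ 1670

The tide-raising term goes as M/d³ (the gradient of a 1/d² field).
Moon E: (2.29 × 10¹⁹) / (4.32 × 10⁸)³ = 2.840 × 10⁻⁷
Moon Q: (1.50 × 10²²) / (3.16 × 10⁸)³ = 4.754 × 10⁻⁴
Ratio (larger/smaller) = 1670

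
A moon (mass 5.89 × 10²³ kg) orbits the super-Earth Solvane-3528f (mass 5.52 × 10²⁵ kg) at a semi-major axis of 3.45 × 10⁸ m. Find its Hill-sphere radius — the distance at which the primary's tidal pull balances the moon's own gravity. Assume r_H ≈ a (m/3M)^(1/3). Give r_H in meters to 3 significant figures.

5.27 × 10⁷ m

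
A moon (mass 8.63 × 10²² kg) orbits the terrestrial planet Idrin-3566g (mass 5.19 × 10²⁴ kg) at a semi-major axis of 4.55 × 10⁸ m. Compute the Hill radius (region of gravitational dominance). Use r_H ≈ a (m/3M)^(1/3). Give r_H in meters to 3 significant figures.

8.05 × 10⁷ m

r_H ≈ a (m/3M)^(1/3)
    = (4.55 × 10⁸) × (8.63 × 10²² / (3 × 5.19 × 10²⁴))^(1/3)
    = 8.05 × 10⁷ m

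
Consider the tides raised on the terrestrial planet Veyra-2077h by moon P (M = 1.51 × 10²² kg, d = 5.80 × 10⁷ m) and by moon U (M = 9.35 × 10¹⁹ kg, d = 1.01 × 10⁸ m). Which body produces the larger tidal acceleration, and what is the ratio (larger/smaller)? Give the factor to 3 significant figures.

Tidal stretch scales as M/d³; compute that for each body.
Moon P: (1.51 × 10²²) / (5.80 × 10⁷)³ = 7.739 × 10⁻²
Moon U: (9.35 × 10¹⁹) / (1.01 × 10⁸)³ = 9.075 × 10⁻⁵
Ratio (larger/smaller) = 853

Moon P, by a factor of ≈ 853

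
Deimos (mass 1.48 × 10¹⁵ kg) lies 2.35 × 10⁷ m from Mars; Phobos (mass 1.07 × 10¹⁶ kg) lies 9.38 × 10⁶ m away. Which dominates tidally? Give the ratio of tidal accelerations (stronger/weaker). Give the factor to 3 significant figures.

Tidal acceleration ∝ M/d³, so compare M/d³ for each.
Deimos: (1.48 × 10¹⁵) / (2.35 × 10⁷)³ = 1.140 × 10⁻⁷
Phobos: (1.07 × 10¹⁶) / (9.38 × 10⁶)³ = 1.297 × 10⁻⁵
Ratio (larger/smaller) = 114

Phobos, by a factor of ≈ 114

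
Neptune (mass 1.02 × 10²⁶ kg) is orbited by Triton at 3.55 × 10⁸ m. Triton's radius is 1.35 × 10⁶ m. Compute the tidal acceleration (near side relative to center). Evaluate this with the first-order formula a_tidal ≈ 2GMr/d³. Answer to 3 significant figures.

Since r ≪ d, expand the inverse-square field across one radius to get the leading 2GMr/d³ term.
Δa = 2GMr/d³
   = 2 × (6.674 × 10⁻¹¹) × (1.02 × 10²⁶) × (1.35 × 10⁶) / (3.55 × 10⁸)³
   = 4.11 × 10⁻⁴ m/s²

4.11 × 10⁻⁴ m/s²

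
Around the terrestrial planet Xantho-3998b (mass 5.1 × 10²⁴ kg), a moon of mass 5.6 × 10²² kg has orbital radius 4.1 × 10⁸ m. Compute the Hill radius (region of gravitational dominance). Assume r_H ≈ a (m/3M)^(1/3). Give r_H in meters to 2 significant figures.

r_H ≈ a (m/3M)^(1/3)
    = (4.1 × 10⁸) × (5.6 × 10²² / (3 × 5.1 × 10²⁴))^(1/3)
    = 6.3 × 10⁷ m

6.3 × 10⁷ m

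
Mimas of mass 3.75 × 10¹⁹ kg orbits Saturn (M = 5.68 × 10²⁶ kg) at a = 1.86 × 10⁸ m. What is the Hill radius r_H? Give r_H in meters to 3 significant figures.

5.21 × 10⁵ m

r_H ≈ a (m/3M)^(1/3)
    = (1.86 × 10⁸) × (3.75 × 10¹⁹ / (3 × 5.68 × 10²⁶))^(1/3)
    = 5.21 × 10⁵ m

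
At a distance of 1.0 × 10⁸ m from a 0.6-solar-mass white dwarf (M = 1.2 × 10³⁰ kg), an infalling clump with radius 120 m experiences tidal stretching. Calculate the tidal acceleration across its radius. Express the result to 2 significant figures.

The tidal stretch is the gradient of GM/d² times the body's extent r, hence the 1/d³ dependence.
Δa = 2GMr/d³
   = 2 × (6.674 × 10⁻¹¹) × (1.2 × 10³⁰) × (120) / (1.0 × 10⁸)³
   = 1.9 × 10⁻² m/s²

1.9 × 10⁻² m/s²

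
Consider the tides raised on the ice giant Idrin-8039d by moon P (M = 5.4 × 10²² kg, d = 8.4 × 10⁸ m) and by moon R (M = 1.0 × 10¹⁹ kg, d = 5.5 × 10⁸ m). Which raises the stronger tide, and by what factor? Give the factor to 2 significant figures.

Moon P, by a factor of ≈ 1500

Compare M/d³ for the two perturbers:
Moon P: (5.4 × 10²²) / (8.4 × 10⁸)³ = 9.111 × 10⁻⁵
Moon R: (1.0 × 10¹⁹) / (5.5 × 10⁸)³ = 6.011 × 10⁻⁸
Ratio (larger/smaller) = 1500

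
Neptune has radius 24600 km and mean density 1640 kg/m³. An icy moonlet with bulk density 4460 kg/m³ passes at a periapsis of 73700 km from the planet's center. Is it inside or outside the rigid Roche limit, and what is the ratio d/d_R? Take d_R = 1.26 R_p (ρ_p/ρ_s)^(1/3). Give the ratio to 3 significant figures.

outside; d/d_R ≈ 3.32

d_R = 1.26 × (24600 km) × (1640/4460)^(1/3) = 22210 km
d/d_R = (73700) / (22210) = 3.32
Since d/d_R > 1, the body is outside the Roche limit.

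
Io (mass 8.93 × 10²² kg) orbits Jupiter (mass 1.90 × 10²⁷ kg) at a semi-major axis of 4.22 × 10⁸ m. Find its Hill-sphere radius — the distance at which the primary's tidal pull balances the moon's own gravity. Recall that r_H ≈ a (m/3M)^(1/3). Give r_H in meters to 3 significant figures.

r_H ≈ a (m/3M)^(1/3)
    = (4.22 × 10⁸) × (8.93 × 10²² / (3 × 1.90 × 10²⁷))^(1/3)
    = 1.06 × 10⁷ m

1.06 × 10⁷ m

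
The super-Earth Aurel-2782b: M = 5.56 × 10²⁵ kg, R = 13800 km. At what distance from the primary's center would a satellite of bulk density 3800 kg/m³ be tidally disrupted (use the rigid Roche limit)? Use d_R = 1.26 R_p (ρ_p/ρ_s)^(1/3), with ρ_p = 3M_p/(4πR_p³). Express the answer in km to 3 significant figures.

ρ_p = 3M_p/(4πR_p³) = 3 × (5.56 × 10²⁵) / (4π × (1.38 × 10⁷ m)³) = 5050 kg/m³
d_R = 1.26 × 13800 km × (5050/3800)^(1/3)
    = 19100 km

19100 km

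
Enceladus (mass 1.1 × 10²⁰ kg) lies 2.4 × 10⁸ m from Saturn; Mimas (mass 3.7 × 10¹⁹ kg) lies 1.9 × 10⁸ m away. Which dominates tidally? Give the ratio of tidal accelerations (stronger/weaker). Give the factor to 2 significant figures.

Enceladus, by a factor of ≈ 1.5

The tide-raising term goes as M/d³ (the gradient of a 1/d² field).
Enceladus: (1.1 × 10²⁰) / (2.4 × 10⁸)³ = 7.957 × 10⁻⁶
Mimas: (3.7 × 10¹⁹) / (1.9 × 10⁸)³ = 5.394 × 10⁻⁶
Ratio (larger/smaller) = 1.5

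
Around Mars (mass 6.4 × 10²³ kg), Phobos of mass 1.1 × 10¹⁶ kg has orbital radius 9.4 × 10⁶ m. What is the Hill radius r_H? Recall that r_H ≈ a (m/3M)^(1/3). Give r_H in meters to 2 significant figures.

r_H ≈ a (m/3M)^(1/3)
    = (9.4 × 10⁶) × (1.1 × 10¹⁶ / (3 × 6.4 × 10²³))^(1/3)
    = 1.7 × 10⁴ m

1.7 × 10⁴ m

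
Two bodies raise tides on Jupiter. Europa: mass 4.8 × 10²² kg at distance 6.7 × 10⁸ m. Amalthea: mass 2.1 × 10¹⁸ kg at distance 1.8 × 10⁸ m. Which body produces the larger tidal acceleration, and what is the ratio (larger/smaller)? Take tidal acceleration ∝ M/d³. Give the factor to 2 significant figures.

Compare M/d³ for the two perturbers:
Europa: (4.8 × 10²²) / (6.7 × 10⁸)³ = 1.596 × 10⁻⁴
Amalthea: (2.1 × 10¹⁸) / (1.8 × 10⁸)³ = 3.601 × 10⁻⁷
Ratio (larger/smaller) = 440

Europa, by a factor of ≈ 440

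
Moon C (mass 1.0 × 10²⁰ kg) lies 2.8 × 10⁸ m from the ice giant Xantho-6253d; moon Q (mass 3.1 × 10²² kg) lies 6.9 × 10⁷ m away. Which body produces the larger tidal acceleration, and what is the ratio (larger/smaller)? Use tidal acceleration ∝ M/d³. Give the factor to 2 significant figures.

Moon Q, by a factor of ≈ 21000

Tidal acceleration ∝ M/d³, so compare M/d³ for each.
Moon C: (1.0 × 10²⁰) / (2.8 × 10⁸)³ = 4.555 × 10⁻⁶
Moon Q: (3.1 × 10²²) / (6.9 × 10⁷)³ = 9.437 × 10⁻²
Ratio (larger/smaller) = 21000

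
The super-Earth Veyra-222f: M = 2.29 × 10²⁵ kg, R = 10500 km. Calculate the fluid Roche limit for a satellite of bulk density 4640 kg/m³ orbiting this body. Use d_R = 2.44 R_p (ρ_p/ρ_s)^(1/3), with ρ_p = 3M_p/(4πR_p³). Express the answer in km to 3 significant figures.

ρ_p = 3M_p/(4πR_p³) = 3 × (2.29 × 10²⁵) / (4π × (1.05 × 10⁷ m)³) = 4720 kg/m³
d_R = 2.44 × 10500 km × (4720/4640)^(1/3)
    = 25800 km

25800 km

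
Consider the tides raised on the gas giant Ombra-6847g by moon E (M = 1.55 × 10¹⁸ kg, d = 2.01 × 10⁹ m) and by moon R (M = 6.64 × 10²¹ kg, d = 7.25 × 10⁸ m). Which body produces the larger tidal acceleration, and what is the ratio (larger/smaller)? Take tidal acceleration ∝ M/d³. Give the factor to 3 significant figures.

Moon R, by a factor of ≈ 91300

Tidal acceleration ∝ M/d³, so compare M/d³ for each.
Moon E: (1.55 × 10¹⁸) / (2.01 × 10⁹)³ = 1.909 × 10⁻¹⁰
Moon R: (6.64 × 10²¹) / (7.25 × 10⁸)³ = 1.742 × 10⁻⁵
Ratio (larger/smaller) = 91300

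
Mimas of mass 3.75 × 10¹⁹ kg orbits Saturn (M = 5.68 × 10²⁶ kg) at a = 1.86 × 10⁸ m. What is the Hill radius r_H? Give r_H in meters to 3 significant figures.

5.21 × 10⁵ m

r_H ≈ a (m/3M)^(1/3)
    = (1.86 × 10⁸) × (3.75 × 10¹⁹ / (3 × 5.68 × 10²⁶))^(1/3)
    = 5.21 × 10⁵ m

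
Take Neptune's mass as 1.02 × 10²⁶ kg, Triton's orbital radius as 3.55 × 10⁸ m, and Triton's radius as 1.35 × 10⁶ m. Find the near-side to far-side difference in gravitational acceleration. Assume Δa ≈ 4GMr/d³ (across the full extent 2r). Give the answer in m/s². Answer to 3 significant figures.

a_tidal = 4GMr/d³
        = 4 × (6.674 × 10⁻¹¹) × (1.02 × 10²⁶) × (1.35 × 10⁶) / (3.55 × 10⁸)³
        = 8.22 × 10⁻⁴ m/s²

8.22 × 10⁻⁴ m/s²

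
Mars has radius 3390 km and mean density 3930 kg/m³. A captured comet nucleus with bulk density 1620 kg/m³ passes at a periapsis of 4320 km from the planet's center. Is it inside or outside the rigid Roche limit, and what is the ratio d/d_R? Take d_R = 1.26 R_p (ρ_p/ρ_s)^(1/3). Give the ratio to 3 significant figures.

inside; d/d_R ≈ 0.753

d_R = 1.26 × (3390 km) × (3930/1620)^(1/3) = 5739 km
d/d_R = (4320) / (5739) = 0.753
Since d/d_R < 1, the body is inside the Roche limit.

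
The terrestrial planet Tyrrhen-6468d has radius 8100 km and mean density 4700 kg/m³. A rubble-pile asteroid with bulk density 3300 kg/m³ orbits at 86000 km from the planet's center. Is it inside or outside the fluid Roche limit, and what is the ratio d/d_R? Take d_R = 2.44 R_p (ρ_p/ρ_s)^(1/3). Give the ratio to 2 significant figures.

outside; d/d_R ≈ 3.9

d_R = 2.44 × (8100 km) × (4700/3300)^(1/3) = 22240 km
d/d_R = (86000) / (22240) = 3.9
Since d/d_R > 1, the body is outside the Roche limit.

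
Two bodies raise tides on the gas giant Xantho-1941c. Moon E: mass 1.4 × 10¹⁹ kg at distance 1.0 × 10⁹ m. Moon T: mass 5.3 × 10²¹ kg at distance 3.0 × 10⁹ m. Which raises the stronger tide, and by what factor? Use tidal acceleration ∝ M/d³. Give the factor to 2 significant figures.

Moon T, by a factor of ≈ 14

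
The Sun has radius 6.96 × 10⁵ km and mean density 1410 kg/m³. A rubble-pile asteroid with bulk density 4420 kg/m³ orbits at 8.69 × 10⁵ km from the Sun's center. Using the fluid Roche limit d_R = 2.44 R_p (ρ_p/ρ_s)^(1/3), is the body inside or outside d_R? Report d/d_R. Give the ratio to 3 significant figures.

inside; d/d_R ≈ 0.749

d_R = 2.44 × (6.96 × 10⁵ km) × (1410/4420)^(1/3) = 1.160 × 10⁶ km
d/d_R = (8.69 × 10⁵) / (1.160 × 10⁶) = 0.749
Since d/d_R < 1, the body is inside the Roche limit.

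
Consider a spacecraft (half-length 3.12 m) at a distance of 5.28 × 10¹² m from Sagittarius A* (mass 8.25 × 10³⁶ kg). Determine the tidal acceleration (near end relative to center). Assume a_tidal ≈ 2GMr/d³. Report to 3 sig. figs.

2.33 × 10⁻¹¹ m/s²

Since r ≪ d, expand the inverse-square field across one radius to get the leading 2GMr/d³ term.
a_tidal = 2GMr/d³
        = 2 × (6.674 × 10⁻¹¹) × (8.25 × 10³⁶) × (3.12) / (5.28 × 10¹²)³
        = 2.33 × 10⁻¹¹ m/s²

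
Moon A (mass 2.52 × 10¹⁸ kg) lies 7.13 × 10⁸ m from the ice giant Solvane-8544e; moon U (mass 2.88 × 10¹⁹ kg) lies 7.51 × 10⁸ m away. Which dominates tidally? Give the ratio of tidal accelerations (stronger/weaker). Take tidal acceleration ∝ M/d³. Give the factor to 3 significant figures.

Moon U, by a factor of ≈ 9.78

Compare M/d³ for the two perturbers:
Moon A: (2.52 × 10¹⁸) / (7.13 × 10⁸)³ = 6.952 × 10⁻⁹
Moon U: (2.88 × 10¹⁹) / (7.51 × 10⁸)³ = 6.799 × 10⁻⁸
Ratio (larger/smaller) = 9.78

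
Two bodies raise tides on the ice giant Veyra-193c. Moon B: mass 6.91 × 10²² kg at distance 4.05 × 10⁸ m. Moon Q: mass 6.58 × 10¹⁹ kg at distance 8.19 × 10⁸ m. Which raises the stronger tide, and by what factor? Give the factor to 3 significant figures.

Moon B, by a factor of ≈ 8680

Compare M/d³ for the two perturbers:
Moon B: (6.91 × 10²²) / (4.05 × 10⁸)³ = 1.040 × 10⁻³
Moon Q: (6.58 × 10¹⁹) / (8.19 × 10⁸)³ = 1.198 × 10⁻⁷
Ratio (larger/smaller) = 8680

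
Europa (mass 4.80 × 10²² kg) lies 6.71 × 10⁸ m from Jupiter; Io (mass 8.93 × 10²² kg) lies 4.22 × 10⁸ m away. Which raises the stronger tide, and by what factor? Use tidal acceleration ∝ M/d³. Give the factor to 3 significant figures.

Tidal stretch scales as M/d³; compute that for each body.
Europa: (4.80 × 10²²) / (6.71 × 10⁸)³ = 1.589 × 10⁻⁴
Io: (8.93 × 10²²) / (4.22 × 10⁸)³ = 1.188 × 10⁻³
Ratio (larger/smaller) = 7.48

Io, by a factor of ≈ 7.48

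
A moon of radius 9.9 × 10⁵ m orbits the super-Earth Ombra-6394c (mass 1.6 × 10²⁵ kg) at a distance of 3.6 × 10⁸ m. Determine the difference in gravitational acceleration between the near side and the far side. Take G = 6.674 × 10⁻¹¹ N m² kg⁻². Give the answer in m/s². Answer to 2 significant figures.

9.1 × 10⁻⁵ m/s²

The field gradient is 2GM/d³; across the full diameter 2r the difference is 4GMr/d³.
Δa = 4GMr/d³
   = 4 × (6.674 × 10⁻¹¹) × (1.6 × 10²⁵) × (9.9 × 10⁵) / (3.6 × 10⁸)³
   = 9.1 × 10⁻⁵ m/s²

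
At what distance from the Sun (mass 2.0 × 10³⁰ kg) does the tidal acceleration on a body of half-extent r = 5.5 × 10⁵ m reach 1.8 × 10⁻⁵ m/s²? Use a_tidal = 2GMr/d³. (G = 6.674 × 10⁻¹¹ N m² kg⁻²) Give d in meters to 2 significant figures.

2.0 × 10¹⁰ m

2GMr/d³ = a_tidal  ⇒  d = (2GMr / a_tidal)^(1/3)
d = (2 × 6.674×10⁻¹¹ × (2.0 × 10³⁰) × (5.5 × 10⁵) / (1.8 × 10⁻⁵))^(1/3)
  = 2.0 × 10¹⁰ m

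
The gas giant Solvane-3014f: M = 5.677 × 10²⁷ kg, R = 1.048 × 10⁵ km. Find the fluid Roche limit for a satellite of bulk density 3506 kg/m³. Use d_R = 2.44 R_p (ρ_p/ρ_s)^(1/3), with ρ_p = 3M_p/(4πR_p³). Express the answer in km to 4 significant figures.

1.777 × 10⁵ km

ρ_p = 3M_p/(4πR_p³) = 3 × (5.677 × 10²⁷) / (4π × (1.048 × 10⁸ m)³) = 1177 kg/m³
d_R = 2.44 × 1.048 × 10⁵ km × (1177/3506)^(1/3)
    = 1.777 × 10⁵ km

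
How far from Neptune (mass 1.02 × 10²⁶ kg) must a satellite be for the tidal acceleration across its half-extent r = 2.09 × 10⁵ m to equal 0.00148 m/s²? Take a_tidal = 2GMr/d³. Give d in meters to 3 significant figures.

1.24 × 10⁸ m

2GMr/d³ = a_tidal  ⇒  d = (2GMr / a_tidal)^(1/3)
d = (2 × 6.674×10⁻¹¹ × (1.02 × 10²⁶) × (2.09 × 10⁵) / (0.00148))^(1/3)
  = 1.24 × 10⁸ m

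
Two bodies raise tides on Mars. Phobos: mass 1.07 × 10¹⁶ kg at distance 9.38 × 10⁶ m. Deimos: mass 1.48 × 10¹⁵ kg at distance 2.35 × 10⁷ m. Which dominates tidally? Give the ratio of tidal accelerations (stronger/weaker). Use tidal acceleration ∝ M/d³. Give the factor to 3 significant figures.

Compare M/d³ for the two perturbers:
Phobos: (1.07 × 10¹⁶) / (9.38 × 10⁶)³ = 1.297 × 10⁻⁵
Deimos: (1.48 × 10¹⁵) / (2.35 × 10⁷)³ = 1.140 × 10⁻⁷
Ratio (larger/smaller) = 114

Phobos, by a factor of ≈ 114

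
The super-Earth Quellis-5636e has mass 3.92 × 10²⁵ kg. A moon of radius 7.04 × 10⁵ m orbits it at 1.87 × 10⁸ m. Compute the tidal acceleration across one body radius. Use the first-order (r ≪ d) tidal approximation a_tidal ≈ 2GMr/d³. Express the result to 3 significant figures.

5.63 × 10⁻⁴ m/s²

Δg = 2GMr/d³
   = 2 × (6.674 × 10⁻¹¹) × (3.92 × 10²⁵) × (7.04 × 10⁵) / (1.87 × 10⁸)³
   = 5.63 × 10⁻⁴ m/s²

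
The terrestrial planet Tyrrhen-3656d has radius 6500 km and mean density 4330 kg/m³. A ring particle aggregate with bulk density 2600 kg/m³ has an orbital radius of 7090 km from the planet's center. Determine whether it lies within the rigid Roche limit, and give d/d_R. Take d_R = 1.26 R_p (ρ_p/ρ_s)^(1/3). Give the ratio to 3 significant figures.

inside; d/d_R ≈ 0.730

d_R = 1.26 × (6500 km) × (4330/2600)^(1/3) = 9708 km
d/d_R = (7090) / (9708) = 0.730
Since d/d_R < 1, the body is inside the Roche limit.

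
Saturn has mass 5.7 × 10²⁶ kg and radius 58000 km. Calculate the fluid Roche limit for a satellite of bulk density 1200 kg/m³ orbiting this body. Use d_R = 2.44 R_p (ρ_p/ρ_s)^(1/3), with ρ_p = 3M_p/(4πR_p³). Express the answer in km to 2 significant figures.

1.2 × 10⁵ km

ρ_p = 3M_p/(4πR_p³) = 3 × (5.7 × 10²⁶) / (4π × (5.8 × 10⁷ m)³) = 700 kg/m³
d_R = 2.44 × 58000 km × (700/1200)^(1/3)
    = 1.2 × 10⁵ km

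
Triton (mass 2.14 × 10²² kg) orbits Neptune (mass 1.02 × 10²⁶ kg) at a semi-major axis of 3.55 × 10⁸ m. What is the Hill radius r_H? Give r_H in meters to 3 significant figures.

1.46 × 10⁷ m

r_H ≈ a (m/3M)^(1/3)
    = (3.55 × 10⁸) × (2.14 × 10²² / (3 × 1.02 × 10²⁶))^(1/3)
    = 1.46 × 10⁷ m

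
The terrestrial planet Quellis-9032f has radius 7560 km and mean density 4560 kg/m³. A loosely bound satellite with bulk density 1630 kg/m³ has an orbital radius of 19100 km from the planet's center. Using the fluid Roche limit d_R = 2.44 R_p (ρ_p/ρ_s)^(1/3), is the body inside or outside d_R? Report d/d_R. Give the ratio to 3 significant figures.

d_R = 2.44 × (7560 km) × (4560/1630)^(1/3) = 25990 km
d/d_R = (19100) / (25990) = 0.735
Since d/d_R < 1, the body is inside the Roche limit.

inside; d/d_R ≈ 0.735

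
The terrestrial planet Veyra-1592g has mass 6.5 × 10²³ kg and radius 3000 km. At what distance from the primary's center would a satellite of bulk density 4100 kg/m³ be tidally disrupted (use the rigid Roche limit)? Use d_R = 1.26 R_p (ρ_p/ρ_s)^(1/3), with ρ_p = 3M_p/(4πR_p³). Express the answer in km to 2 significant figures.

ρ_p = 3M_p/(4πR_p³) = 3 × (6.5 × 10²³) / (4π × (3.0 × 10⁶ m)³) = 5700 kg/m³
d_R = 1.26 × 3000 km × (5700/4100)^(1/3)
    = 4200 km

4200 km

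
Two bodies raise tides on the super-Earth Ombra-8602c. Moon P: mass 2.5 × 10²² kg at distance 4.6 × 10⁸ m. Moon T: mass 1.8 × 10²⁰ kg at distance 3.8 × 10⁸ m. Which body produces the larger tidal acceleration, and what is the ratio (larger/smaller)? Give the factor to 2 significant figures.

The tide-raising term goes as M/d³ (the gradient of a 1/d² field).
Moon P: (2.5 × 10²²) / (4.6 × 10⁸)³ = 2.568 × 10⁻⁴
Moon T: (1.8 × 10²⁰) / (3.8 × 10⁸)³ = 3.280 × 10⁻⁶
Ratio (larger/smaller) = 78

Moon P, by a factor of ≈ 78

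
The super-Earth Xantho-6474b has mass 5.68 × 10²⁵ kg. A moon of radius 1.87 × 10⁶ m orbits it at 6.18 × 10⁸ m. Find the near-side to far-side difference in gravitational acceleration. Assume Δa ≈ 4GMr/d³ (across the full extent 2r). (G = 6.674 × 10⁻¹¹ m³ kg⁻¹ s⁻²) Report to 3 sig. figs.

1.20 × 10⁻⁴ m/s²

Near-to-far spans 2r, so the tidal difference is twice the near-to-center value: 4GMr/d³.
a_tidal = 4GMr/d³
        = 4 × (6.674 × 10⁻¹¹) × (5.68 × 10²⁵) × (1.87 × 10⁶) / (6.18 × 10⁸)³
        = 1.20 × 10⁻⁴ m/s²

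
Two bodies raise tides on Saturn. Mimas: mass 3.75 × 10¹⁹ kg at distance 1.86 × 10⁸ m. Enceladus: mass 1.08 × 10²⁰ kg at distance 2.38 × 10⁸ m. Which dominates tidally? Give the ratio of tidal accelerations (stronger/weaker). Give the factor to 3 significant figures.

Enceladus, by a factor of ≈ 1.37

The tide-raising term goes as M/d³ (the gradient of a 1/d² field).
Mimas: (3.75 × 10¹⁹) / (1.86 × 10⁸)³ = 5.828 × 10⁻⁶
Enceladus: (1.08 × 10²⁰) / (2.38 × 10⁸)³ = 8.011 × 10⁻⁶
Ratio (larger/smaller) = 1.37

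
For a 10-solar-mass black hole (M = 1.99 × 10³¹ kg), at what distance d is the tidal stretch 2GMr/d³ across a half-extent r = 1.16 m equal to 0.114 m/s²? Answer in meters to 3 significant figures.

2GMr/d³ = a_tidal  ⇒  d = (2GMr / a_tidal)^(1/3)
d = (2 × 6.674×10⁻¹¹ × (1.99 × 10³¹) × (1.16) / (0.114))^(1/3)
  = 3.00 × 10⁷ m

3.00 × 10⁷ m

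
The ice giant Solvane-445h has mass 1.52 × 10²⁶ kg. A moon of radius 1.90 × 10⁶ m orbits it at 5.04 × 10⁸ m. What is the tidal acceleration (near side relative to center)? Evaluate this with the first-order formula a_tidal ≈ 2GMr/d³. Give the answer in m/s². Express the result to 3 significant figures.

Differencing GM/(d−r)² and GM/d² to first order in r/d gives 2GMr/d³.
a_tidal = 2GMr/d³
        = 2 × (6.674 × 10⁻¹¹) × (1.52 × 10²⁶) × (1.90 × 10⁶) / (5.04 × 10⁸)³
        = 3.01 × 10⁻⁴ m/s²

3.01 × 10⁻⁴ m/s²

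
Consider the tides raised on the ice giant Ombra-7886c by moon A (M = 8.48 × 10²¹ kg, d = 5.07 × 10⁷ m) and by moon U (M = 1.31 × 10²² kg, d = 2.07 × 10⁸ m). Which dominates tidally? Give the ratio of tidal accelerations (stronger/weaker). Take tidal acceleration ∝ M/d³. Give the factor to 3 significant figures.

Moon A, by a factor of ≈ 44.1

Compare M/d³ for the two perturbers:
Moon A: (8.48 × 10²¹) / (5.07 × 10⁷)³ = 6.507 × 10⁻²
Moon U: (1.31 × 10²²) / (2.07 × 10⁸)³ = 1.477 × 10⁻³
Ratio (larger/smaller) = 44.1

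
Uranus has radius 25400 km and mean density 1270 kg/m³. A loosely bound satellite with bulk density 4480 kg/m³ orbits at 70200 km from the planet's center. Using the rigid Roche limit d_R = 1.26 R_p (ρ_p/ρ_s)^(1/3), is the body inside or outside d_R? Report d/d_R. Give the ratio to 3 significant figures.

d_R = 1.26 × (25400 km) × (1270/4480)^(1/3) = 21020 km
d/d_R = (70200) / (21020) = 3.34
Since d/d_R > 1, the body is outside the Roche limit.

outside; d/d_R ≈ 3.34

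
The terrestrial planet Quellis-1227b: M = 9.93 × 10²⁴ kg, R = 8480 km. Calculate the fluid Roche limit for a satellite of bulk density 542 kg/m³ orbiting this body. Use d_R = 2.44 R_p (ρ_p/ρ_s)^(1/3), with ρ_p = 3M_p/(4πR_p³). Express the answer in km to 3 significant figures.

ρ_p = 3M_p/(4πR_p³) = 3 × (9.93 × 10²⁴) / (4π × (8.48 × 10⁶ m)³) = 3890 kg/m³
d_R = 2.44 × 8480 km × (3890/542)^(1/3)
    = 39900 km

39900 km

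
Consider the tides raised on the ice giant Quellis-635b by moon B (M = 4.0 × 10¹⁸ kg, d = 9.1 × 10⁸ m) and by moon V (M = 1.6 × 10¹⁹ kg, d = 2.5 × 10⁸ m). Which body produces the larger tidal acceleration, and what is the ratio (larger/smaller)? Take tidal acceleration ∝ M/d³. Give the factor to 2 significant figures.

Compare M/d³ for the two perturbers:
Moon B: (4.0 × 10¹⁸) / (9.1 × 10⁸)³ = 5.308 × 10⁻⁹
Moon V: (1.6 × 10¹⁹) / (2.5 × 10⁸)³ = 1.024 × 10⁻⁶
Ratio (larger/smaller) = 190

Moon V, by a factor of ≈ 190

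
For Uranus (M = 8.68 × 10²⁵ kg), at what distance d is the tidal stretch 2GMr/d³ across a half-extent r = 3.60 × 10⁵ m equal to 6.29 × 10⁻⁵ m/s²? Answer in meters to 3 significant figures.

2GMr/d³ = a_tidal  ⇒  d = (2GMr / a_tidal)^(1/3)
d = (2 × 6.674×10⁻¹¹ × (8.68 × 10²⁵) × (3.60 × 10⁵) / (6.29 × 10⁻⁵))^(1/3)
  = 4.05 × 10⁸ m

4.05 × 10⁸ m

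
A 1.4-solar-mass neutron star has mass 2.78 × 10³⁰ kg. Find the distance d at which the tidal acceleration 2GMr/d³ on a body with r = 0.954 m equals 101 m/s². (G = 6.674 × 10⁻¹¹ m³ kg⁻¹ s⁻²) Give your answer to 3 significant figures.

2GMr/d³ = a_tidal  ⇒  d = (2GMr / a_tidal)^(1/3)
d = (2 × 6.674×10⁻¹¹ × (2.78 × 10³⁰) × (0.954) / (101))^(1/3)
  = 1.52 × 10⁶ m

1.52 × 10⁶ m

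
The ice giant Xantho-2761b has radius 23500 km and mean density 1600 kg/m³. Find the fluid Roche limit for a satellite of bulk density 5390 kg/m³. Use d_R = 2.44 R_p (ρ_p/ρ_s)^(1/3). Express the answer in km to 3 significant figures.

d_R = 2.44 × 23500 km × (1600/5390)^(1/3)
    = 38300 km

38300 km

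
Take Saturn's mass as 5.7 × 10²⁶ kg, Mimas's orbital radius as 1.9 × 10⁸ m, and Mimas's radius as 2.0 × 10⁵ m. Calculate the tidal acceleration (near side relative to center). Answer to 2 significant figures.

2.2 × 10⁻³ m/s²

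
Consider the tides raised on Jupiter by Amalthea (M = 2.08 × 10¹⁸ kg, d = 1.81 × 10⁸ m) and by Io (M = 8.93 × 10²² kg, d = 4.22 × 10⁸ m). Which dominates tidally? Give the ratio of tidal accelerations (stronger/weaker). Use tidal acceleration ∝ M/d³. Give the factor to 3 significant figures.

Compare M/d³ for the two perturbers:
Amalthea: (2.08 × 10¹⁸) / (1.81 × 10⁸)³ = 3.508 × 10⁻⁷
Io: (8.93 × 10²²) / (4.22 × 10⁸)³ = 1.188 × 10⁻³
Ratio (larger/smaller) = 3390

Io, by a factor of ≈ 3390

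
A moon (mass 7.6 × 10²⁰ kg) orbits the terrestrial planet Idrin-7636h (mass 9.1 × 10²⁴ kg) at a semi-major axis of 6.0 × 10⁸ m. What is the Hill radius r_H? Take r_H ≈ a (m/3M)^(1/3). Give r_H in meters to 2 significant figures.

1.8 × 10⁷ m

r_H ≈ a (m/3M)^(1/3)
    = (6.0 × 10⁸) × (7.6 × 10²⁰ / (3 × 9.1 × 10²⁴))^(1/3)
    = 1.8 × 10⁷ m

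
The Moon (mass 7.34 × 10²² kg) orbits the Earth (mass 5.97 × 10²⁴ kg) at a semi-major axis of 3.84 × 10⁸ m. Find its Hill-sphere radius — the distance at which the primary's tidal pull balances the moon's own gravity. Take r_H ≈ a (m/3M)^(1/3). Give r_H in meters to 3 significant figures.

6.15 × 10⁷ m

r_H ≈ a (m/3M)^(1/3)
    = (3.84 × 10⁸) × (7.34 × 10²² / (3 × 5.97 × 10²⁴))^(1/3)
    = 6.15 × 10⁷ m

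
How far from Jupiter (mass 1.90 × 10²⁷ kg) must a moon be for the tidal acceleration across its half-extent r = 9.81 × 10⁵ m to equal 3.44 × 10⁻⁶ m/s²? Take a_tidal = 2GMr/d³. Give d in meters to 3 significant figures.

2GMr/d³ = a_tidal  ⇒  d = (2GMr / a_tidal)^(1/3)
d = (2 × 6.674×10⁻¹¹ × (1.90 × 10²⁷) × (9.81 × 10⁵) / (3.44 × 10⁻⁶))^(1/3)
  = 4.17 × 10⁹ m

4.17 × 10⁹ m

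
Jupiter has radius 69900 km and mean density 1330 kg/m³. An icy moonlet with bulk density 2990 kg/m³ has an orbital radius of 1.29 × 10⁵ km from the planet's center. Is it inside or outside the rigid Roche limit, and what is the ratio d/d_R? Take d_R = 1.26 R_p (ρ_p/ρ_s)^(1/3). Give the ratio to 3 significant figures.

d_R = 1.26 × (69900 km) × (1330/2990)^(1/3) = 67230 km
d/d_R = (1.29 × 10⁵) / (67230) = 1.92
Since d/d_R > 1, the body is outside the Roche limit.

outside; d/d_R ≈ 1.92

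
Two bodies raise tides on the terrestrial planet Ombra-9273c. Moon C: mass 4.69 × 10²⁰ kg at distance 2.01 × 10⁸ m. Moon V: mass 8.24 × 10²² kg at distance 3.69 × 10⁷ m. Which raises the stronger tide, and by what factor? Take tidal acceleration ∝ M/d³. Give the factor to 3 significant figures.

Moon V, by a factor of ≈ 28400

The tide-raising term goes as M/d³ (the gradient of a 1/d² field).
Moon C: (4.69 × 10²⁰) / (2.01 × 10⁸)³ = 5.775 × 10⁻⁵
Moon V: (8.24 × 10²²) / (3.69 × 10⁷)³ = 1.640
Ratio (larger/smaller) = 28400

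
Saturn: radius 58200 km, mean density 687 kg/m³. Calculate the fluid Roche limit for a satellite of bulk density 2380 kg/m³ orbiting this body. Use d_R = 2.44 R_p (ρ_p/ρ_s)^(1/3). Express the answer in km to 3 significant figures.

d_R = 2.44 × 58200 km × (687/2380)^(1/3)
    = 93900 km

93900 km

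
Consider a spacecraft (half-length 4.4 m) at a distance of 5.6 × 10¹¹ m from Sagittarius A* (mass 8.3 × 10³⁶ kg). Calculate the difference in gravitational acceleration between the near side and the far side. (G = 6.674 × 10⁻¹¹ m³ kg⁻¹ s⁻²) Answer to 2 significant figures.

a_tidal = 4GMr/d³
        = 4 × (6.674 × 10⁻¹¹) × (8.3 × 10³⁶) × (4.4) / (5.6 × 10¹¹)³
        = 5.6 × 10⁻⁸ m/s²

5.6 × 10⁻⁸ m/s²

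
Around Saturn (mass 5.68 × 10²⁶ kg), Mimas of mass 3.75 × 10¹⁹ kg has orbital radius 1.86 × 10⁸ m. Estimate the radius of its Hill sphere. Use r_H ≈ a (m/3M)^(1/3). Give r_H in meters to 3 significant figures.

5.21 × 10⁵ m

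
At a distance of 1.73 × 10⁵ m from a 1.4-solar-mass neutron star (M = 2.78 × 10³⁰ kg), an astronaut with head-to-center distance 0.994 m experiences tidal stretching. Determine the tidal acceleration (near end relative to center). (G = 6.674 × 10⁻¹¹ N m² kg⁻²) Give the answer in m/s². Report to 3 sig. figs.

Since r ≪ d, expand the inverse-square field across one radius to get the leading 2GMr/d³ term.
a_tidal = 2GMr/d³
        = 2 × (6.674 × 10⁻¹¹) × (2.78 × 10³⁰) × (0.994) / (1.73 × 10⁵)³
        = 7.12 × 10⁴ m/s²

7.12 × 10⁴ m/s²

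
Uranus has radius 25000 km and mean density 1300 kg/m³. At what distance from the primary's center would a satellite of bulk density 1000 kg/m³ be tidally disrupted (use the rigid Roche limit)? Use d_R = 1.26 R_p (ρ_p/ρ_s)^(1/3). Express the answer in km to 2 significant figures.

34000 km

d_R = 1.26 × 25000 km × (1300/1000)^(1/3)
    = 34000 km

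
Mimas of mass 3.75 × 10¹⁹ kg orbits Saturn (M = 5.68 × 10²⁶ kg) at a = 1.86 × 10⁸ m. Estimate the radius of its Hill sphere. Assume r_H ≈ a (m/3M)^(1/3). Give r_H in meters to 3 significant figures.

5.21 × 10⁵ m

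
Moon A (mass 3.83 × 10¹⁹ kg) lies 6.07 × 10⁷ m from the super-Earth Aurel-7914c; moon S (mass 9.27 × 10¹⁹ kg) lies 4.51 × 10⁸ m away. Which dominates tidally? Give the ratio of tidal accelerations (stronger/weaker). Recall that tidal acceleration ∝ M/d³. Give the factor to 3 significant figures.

Moon A, by a factor of ≈ 169

The tide-raising term goes as M/d³ (the gradient of a 1/d² field).
Moon A: (3.83 × 10¹⁹) / (6.07 × 10⁷)³ = 1.713 × 10⁻⁴
Moon S: (9.27 × 10¹⁹) / (4.51 × 10⁸)³ = 1.011 × 10⁻⁶
Ratio (larger/smaller) = 169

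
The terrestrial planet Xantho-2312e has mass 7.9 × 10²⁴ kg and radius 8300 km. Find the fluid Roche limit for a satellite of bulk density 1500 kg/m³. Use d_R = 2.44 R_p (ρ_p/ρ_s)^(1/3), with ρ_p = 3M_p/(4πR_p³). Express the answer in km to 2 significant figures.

ρ_p = 3M_p/(4πR_p³) = 3 × (7.9 × 10²⁴) / (4π × (8.3 × 10⁶ m)³) = 3300 kg/m³
d_R = 2.44 × 8300 km × (3300/1500)^(1/3)
    = 26000 km

26000 km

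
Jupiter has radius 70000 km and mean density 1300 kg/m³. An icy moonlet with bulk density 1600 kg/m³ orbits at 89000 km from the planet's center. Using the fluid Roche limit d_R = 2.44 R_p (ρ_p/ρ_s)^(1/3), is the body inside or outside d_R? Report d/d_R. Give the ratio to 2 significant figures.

inside; d/d_R ≈ 0.56

d_R = 2.44 × (70000 km) × (1300/1600)^(1/3) = 1.594 × 10⁵ km
d/d_R = (89000) / (1.594 × 10⁵) = 0.56
Since d/d_R < 1, the body is inside the Roche limit.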